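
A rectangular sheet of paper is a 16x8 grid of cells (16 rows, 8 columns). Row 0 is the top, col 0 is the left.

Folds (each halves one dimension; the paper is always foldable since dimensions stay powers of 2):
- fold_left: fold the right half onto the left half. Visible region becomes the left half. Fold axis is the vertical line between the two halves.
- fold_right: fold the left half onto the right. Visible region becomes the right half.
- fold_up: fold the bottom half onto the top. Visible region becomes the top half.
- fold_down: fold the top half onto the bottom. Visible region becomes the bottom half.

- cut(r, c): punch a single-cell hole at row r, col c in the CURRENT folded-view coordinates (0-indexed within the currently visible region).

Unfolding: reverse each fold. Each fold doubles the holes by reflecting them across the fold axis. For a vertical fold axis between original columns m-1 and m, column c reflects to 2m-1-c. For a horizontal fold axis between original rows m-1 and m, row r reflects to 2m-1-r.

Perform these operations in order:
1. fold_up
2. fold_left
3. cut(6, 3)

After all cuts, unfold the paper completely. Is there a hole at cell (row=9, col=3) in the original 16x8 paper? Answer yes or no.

Op 1 fold_up: fold axis h@8; visible region now rows[0,8) x cols[0,8) = 8x8
Op 2 fold_left: fold axis v@4; visible region now rows[0,8) x cols[0,4) = 8x4
Op 3 cut(6, 3): punch at orig (6,3); cuts so far [(6, 3)]; region rows[0,8) x cols[0,4) = 8x4
Unfold 1 (reflect across v@4): 2 holes -> [(6, 3), (6, 4)]
Unfold 2 (reflect across h@8): 4 holes -> [(6, 3), (6, 4), (9, 3), (9, 4)]
Holes: [(6, 3), (6, 4), (9, 3), (9, 4)]

Answer: yes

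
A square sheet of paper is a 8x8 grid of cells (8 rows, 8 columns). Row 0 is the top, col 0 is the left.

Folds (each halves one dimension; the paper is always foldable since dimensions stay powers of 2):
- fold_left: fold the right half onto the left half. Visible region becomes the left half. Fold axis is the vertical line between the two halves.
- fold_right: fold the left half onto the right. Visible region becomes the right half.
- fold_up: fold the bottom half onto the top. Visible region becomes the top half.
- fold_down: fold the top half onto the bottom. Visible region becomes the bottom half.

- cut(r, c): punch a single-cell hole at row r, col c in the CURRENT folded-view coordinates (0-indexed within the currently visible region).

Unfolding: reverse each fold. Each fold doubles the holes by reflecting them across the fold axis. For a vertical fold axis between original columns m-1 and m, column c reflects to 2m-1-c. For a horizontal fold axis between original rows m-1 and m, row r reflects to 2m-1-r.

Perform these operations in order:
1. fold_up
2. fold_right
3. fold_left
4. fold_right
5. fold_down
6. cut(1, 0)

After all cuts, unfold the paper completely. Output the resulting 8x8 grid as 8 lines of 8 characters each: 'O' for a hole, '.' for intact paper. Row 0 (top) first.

Op 1 fold_up: fold axis h@4; visible region now rows[0,4) x cols[0,8) = 4x8
Op 2 fold_right: fold axis v@4; visible region now rows[0,4) x cols[4,8) = 4x4
Op 3 fold_left: fold axis v@6; visible region now rows[0,4) x cols[4,6) = 4x2
Op 4 fold_right: fold axis v@5; visible region now rows[0,4) x cols[5,6) = 4x1
Op 5 fold_down: fold axis h@2; visible region now rows[2,4) x cols[5,6) = 2x1
Op 6 cut(1, 0): punch at orig (3,5); cuts so far [(3, 5)]; region rows[2,4) x cols[5,6) = 2x1
Unfold 1 (reflect across h@2): 2 holes -> [(0, 5), (3, 5)]
Unfold 2 (reflect across v@5): 4 holes -> [(0, 4), (0, 5), (3, 4), (3, 5)]
Unfold 3 (reflect across v@6): 8 holes -> [(0, 4), (0, 5), (0, 6), (0, 7), (3, 4), (3, 5), (3, 6), (3, 7)]
Unfold 4 (reflect across v@4): 16 holes -> [(0, 0), (0, 1), (0, 2), (0, 3), (0, 4), (0, 5), (0, 6), (0, 7), (3, 0), (3, 1), (3, 2), (3, 3), (3, 4), (3, 5), (3, 6), (3, 7)]
Unfold 5 (reflect across h@4): 32 holes -> [(0, 0), (0, 1), (0, 2), (0, 3), (0, 4), (0, 5), (0, 6), (0, 7), (3, 0), (3, 1), (3, 2), (3, 3), (3, 4), (3, 5), (3, 6), (3, 7), (4, 0), (4, 1), (4, 2), (4, 3), (4, 4), (4, 5), (4, 6), (4, 7), (7, 0), (7, 1), (7, 2), (7, 3), (7, 4), (7, 5), (7, 6), (7, 7)]

Answer: OOOOOOOO
........
........
OOOOOOOO
OOOOOOOO
........
........
OOOOOOOO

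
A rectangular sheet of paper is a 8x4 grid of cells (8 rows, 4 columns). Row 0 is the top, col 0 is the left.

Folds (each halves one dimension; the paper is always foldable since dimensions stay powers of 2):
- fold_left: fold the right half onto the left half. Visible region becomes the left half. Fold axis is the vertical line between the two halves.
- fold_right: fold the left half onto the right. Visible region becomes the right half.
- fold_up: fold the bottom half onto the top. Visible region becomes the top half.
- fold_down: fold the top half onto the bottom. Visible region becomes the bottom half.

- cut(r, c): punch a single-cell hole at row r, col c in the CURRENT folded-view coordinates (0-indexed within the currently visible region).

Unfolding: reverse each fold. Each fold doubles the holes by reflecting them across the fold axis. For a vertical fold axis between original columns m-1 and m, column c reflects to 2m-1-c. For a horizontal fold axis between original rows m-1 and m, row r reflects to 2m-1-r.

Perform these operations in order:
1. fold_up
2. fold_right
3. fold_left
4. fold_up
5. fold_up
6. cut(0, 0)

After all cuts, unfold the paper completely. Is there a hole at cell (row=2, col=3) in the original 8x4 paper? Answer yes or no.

Answer: yes

Derivation:
Op 1 fold_up: fold axis h@4; visible region now rows[0,4) x cols[0,4) = 4x4
Op 2 fold_right: fold axis v@2; visible region now rows[0,4) x cols[2,4) = 4x2
Op 3 fold_left: fold axis v@3; visible region now rows[0,4) x cols[2,3) = 4x1
Op 4 fold_up: fold axis h@2; visible region now rows[0,2) x cols[2,3) = 2x1
Op 5 fold_up: fold axis h@1; visible region now rows[0,1) x cols[2,3) = 1x1
Op 6 cut(0, 0): punch at orig (0,2); cuts so far [(0, 2)]; region rows[0,1) x cols[2,3) = 1x1
Unfold 1 (reflect across h@1): 2 holes -> [(0, 2), (1, 2)]
Unfold 2 (reflect across h@2): 4 holes -> [(0, 2), (1, 2), (2, 2), (3, 2)]
Unfold 3 (reflect across v@3): 8 holes -> [(0, 2), (0, 3), (1, 2), (1, 3), (2, 2), (2, 3), (3, 2), (3, 3)]
Unfold 4 (reflect across v@2): 16 holes -> [(0, 0), (0, 1), (0, 2), (0, 3), (1, 0), (1, 1), (1, 2), (1, 3), (2, 0), (2, 1), (2, 2), (2, 3), (3, 0), (3, 1), (3, 2), (3, 3)]
Unfold 5 (reflect across h@4): 32 holes -> [(0, 0), (0, 1), (0, 2), (0, 3), (1, 0), (1, 1), (1, 2), (1, 3), (2, 0), (2, 1), (2, 2), (2, 3), (3, 0), (3, 1), (3, 2), (3, 3), (4, 0), (4, 1), (4, 2), (4, 3), (5, 0), (5, 1), (5, 2), (5, 3), (6, 0), (6, 1), (6, 2), (6, 3), (7, 0), (7, 1), (7, 2), (7, 3)]
Holes: [(0, 0), (0, 1), (0, 2), (0, 3), (1, 0), (1, 1), (1, 2), (1, 3), (2, 0), (2, 1), (2, 2), (2, 3), (3, 0), (3, 1), (3, 2), (3, 3), (4, 0), (4, 1), (4, 2), (4, 3), (5, 0), (5, 1), (5, 2), (5, 3), (6, 0), (6, 1), (6, 2), (6, 3), (7, 0), (7, 1), (7, 2), (7, 3)]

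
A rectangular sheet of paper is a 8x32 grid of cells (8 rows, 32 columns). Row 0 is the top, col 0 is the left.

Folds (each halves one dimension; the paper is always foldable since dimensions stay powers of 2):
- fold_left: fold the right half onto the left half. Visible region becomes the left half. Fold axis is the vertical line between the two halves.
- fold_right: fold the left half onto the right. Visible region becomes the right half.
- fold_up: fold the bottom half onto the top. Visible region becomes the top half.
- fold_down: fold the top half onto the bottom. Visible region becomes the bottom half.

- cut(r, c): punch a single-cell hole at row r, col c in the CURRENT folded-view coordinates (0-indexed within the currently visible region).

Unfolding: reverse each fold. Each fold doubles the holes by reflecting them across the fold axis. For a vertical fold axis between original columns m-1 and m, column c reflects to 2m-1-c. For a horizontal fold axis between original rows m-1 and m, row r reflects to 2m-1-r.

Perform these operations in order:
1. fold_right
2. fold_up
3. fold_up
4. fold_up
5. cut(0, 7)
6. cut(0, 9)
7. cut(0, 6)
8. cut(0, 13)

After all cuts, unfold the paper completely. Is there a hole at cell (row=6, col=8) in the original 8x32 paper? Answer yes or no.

Op 1 fold_right: fold axis v@16; visible region now rows[0,8) x cols[16,32) = 8x16
Op 2 fold_up: fold axis h@4; visible region now rows[0,4) x cols[16,32) = 4x16
Op 3 fold_up: fold axis h@2; visible region now rows[0,2) x cols[16,32) = 2x16
Op 4 fold_up: fold axis h@1; visible region now rows[0,1) x cols[16,32) = 1x16
Op 5 cut(0, 7): punch at orig (0,23); cuts so far [(0, 23)]; region rows[0,1) x cols[16,32) = 1x16
Op 6 cut(0, 9): punch at orig (0,25); cuts so far [(0, 23), (0, 25)]; region rows[0,1) x cols[16,32) = 1x16
Op 7 cut(0, 6): punch at orig (0,22); cuts so far [(0, 22), (0, 23), (0, 25)]; region rows[0,1) x cols[16,32) = 1x16
Op 8 cut(0, 13): punch at orig (0,29); cuts so far [(0, 22), (0, 23), (0, 25), (0, 29)]; region rows[0,1) x cols[16,32) = 1x16
Unfold 1 (reflect across h@1): 8 holes -> [(0, 22), (0, 23), (0, 25), (0, 29), (1, 22), (1, 23), (1, 25), (1, 29)]
Unfold 2 (reflect across h@2): 16 holes -> [(0, 22), (0, 23), (0, 25), (0, 29), (1, 22), (1, 23), (1, 25), (1, 29), (2, 22), (2, 23), (2, 25), (2, 29), (3, 22), (3, 23), (3, 25), (3, 29)]
Unfold 3 (reflect across h@4): 32 holes -> [(0, 22), (0, 23), (0, 25), (0, 29), (1, 22), (1, 23), (1, 25), (1, 29), (2, 22), (2, 23), (2, 25), (2, 29), (3, 22), (3, 23), (3, 25), (3, 29), (4, 22), (4, 23), (4, 25), (4, 29), (5, 22), (5, 23), (5, 25), (5, 29), (6, 22), (6, 23), (6, 25), (6, 29), (7, 22), (7, 23), (7, 25), (7, 29)]
Unfold 4 (reflect across v@16): 64 holes -> [(0, 2), (0, 6), (0, 8), (0, 9), (0, 22), (0, 23), (0, 25), (0, 29), (1, 2), (1, 6), (1, 8), (1, 9), (1, 22), (1, 23), (1, 25), (1, 29), (2, 2), (2, 6), (2, 8), (2, 9), (2, 22), (2, 23), (2, 25), (2, 29), (3, 2), (3, 6), (3, 8), (3, 9), (3, 22), (3, 23), (3, 25), (3, 29), (4, 2), (4, 6), (4, 8), (4, 9), (4, 22), (4, 23), (4, 25), (4, 29), (5, 2), (5, 6), (5, 8), (5, 9), (5, 22), (5, 23), (5, 25), (5, 29), (6, 2), (6, 6), (6, 8), (6, 9), (6, 22), (6, 23), (6, 25), (6, 29), (7, 2), (7, 6), (7, 8), (7, 9), (7, 22), (7, 23), (7, 25), (7, 29)]
Holes: [(0, 2), (0, 6), (0, 8), (0, 9), (0, 22), (0, 23), (0, 25), (0, 29), (1, 2), (1, 6), (1, 8), (1, 9), (1, 22), (1, 23), (1, 25), (1, 29), (2, 2), (2, 6), (2, 8), (2, 9), (2, 22), (2, 23), (2, 25), (2, 29), (3, 2), (3, 6), (3, 8), (3, 9), (3, 22), (3, 23), (3, 25), (3, 29), (4, 2), (4, 6), (4, 8), (4, 9), (4, 22), (4, 23), (4, 25), (4, 29), (5, 2), (5, 6), (5, 8), (5, 9), (5, 22), (5, 23), (5, 25), (5, 29), (6, 2), (6, 6), (6, 8), (6, 9), (6, 22), (6, 23), (6, 25), (6, 29), (7, 2), (7, 6), (7, 8), (7, 9), (7, 22), (7, 23), (7, 25), (7, 29)]

Answer: yes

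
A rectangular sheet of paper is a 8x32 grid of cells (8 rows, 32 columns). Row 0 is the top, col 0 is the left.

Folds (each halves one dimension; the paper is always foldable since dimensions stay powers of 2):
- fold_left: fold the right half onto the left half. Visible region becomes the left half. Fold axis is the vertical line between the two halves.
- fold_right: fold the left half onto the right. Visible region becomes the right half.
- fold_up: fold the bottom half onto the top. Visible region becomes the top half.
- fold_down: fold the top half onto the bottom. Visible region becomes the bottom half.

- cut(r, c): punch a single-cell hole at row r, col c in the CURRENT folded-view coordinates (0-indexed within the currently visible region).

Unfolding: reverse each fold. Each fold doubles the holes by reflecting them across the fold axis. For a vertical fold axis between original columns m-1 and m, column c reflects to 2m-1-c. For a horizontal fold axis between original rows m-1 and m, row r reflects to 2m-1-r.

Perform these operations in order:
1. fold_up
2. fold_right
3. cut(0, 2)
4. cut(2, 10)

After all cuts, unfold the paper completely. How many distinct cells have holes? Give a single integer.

Op 1 fold_up: fold axis h@4; visible region now rows[0,4) x cols[0,32) = 4x32
Op 2 fold_right: fold axis v@16; visible region now rows[0,4) x cols[16,32) = 4x16
Op 3 cut(0, 2): punch at orig (0,18); cuts so far [(0, 18)]; region rows[0,4) x cols[16,32) = 4x16
Op 4 cut(2, 10): punch at orig (2,26); cuts so far [(0, 18), (2, 26)]; region rows[0,4) x cols[16,32) = 4x16
Unfold 1 (reflect across v@16): 4 holes -> [(0, 13), (0, 18), (2, 5), (2, 26)]
Unfold 2 (reflect across h@4): 8 holes -> [(0, 13), (0, 18), (2, 5), (2, 26), (5, 5), (5, 26), (7, 13), (7, 18)]

Answer: 8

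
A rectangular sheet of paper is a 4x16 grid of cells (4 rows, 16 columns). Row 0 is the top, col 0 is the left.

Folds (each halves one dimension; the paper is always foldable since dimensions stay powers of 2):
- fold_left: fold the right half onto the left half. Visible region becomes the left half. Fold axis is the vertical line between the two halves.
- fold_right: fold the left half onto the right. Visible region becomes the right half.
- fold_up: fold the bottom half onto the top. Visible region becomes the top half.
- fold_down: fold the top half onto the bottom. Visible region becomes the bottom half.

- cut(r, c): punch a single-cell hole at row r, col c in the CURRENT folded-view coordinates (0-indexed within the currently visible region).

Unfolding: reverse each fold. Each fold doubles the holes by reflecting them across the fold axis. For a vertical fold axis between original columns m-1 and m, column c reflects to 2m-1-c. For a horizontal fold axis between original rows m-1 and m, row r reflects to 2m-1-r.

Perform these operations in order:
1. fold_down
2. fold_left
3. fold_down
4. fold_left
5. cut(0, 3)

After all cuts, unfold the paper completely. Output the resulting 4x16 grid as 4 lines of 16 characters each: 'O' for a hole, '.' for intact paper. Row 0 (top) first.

Op 1 fold_down: fold axis h@2; visible region now rows[2,4) x cols[0,16) = 2x16
Op 2 fold_left: fold axis v@8; visible region now rows[2,4) x cols[0,8) = 2x8
Op 3 fold_down: fold axis h@3; visible region now rows[3,4) x cols[0,8) = 1x8
Op 4 fold_left: fold axis v@4; visible region now rows[3,4) x cols[0,4) = 1x4
Op 5 cut(0, 3): punch at orig (3,3); cuts so far [(3, 3)]; region rows[3,4) x cols[0,4) = 1x4
Unfold 1 (reflect across v@4): 2 holes -> [(3, 3), (3, 4)]
Unfold 2 (reflect across h@3): 4 holes -> [(2, 3), (2, 4), (3, 3), (3, 4)]
Unfold 3 (reflect across v@8): 8 holes -> [(2, 3), (2, 4), (2, 11), (2, 12), (3, 3), (3, 4), (3, 11), (3, 12)]
Unfold 4 (reflect across h@2): 16 holes -> [(0, 3), (0, 4), (0, 11), (0, 12), (1, 3), (1, 4), (1, 11), (1, 12), (2, 3), (2, 4), (2, 11), (2, 12), (3, 3), (3, 4), (3, 11), (3, 12)]

Answer: ...OO......OO...
...OO......OO...
...OO......OO...
...OO......OO...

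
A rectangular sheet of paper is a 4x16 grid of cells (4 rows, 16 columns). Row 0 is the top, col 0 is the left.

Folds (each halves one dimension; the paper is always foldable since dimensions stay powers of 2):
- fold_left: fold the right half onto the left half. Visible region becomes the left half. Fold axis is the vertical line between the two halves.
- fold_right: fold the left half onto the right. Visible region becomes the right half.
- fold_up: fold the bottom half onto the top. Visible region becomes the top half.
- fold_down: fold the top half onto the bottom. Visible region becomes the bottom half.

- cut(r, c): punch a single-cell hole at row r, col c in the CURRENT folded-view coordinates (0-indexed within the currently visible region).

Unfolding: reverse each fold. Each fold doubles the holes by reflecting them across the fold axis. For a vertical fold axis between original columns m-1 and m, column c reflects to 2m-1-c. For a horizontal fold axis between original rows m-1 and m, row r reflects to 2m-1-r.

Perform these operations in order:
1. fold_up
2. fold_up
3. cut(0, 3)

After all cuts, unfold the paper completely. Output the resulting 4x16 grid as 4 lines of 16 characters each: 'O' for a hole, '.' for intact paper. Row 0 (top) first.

Answer: ...O............
...O............
...O............
...O............

Derivation:
Op 1 fold_up: fold axis h@2; visible region now rows[0,2) x cols[0,16) = 2x16
Op 2 fold_up: fold axis h@1; visible region now rows[0,1) x cols[0,16) = 1x16
Op 3 cut(0, 3): punch at orig (0,3); cuts so far [(0, 3)]; region rows[0,1) x cols[0,16) = 1x16
Unfold 1 (reflect across h@1): 2 holes -> [(0, 3), (1, 3)]
Unfold 2 (reflect across h@2): 4 holes -> [(0, 3), (1, 3), (2, 3), (3, 3)]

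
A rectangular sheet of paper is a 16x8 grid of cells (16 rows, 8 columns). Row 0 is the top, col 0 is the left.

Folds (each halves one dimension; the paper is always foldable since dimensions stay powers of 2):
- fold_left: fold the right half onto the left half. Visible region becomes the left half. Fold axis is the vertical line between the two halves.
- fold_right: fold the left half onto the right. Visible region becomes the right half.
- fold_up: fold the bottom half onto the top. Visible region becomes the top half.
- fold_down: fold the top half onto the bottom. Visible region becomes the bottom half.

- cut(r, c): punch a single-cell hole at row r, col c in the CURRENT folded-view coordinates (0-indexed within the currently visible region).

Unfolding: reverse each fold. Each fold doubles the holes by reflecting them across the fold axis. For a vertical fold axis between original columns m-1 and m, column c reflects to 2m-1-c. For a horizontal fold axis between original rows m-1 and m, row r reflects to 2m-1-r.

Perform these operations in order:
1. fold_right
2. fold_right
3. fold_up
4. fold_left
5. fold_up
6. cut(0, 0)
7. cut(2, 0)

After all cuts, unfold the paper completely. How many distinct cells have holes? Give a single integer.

Op 1 fold_right: fold axis v@4; visible region now rows[0,16) x cols[4,8) = 16x4
Op 2 fold_right: fold axis v@6; visible region now rows[0,16) x cols[6,8) = 16x2
Op 3 fold_up: fold axis h@8; visible region now rows[0,8) x cols[6,8) = 8x2
Op 4 fold_left: fold axis v@7; visible region now rows[0,8) x cols[6,7) = 8x1
Op 5 fold_up: fold axis h@4; visible region now rows[0,4) x cols[6,7) = 4x1
Op 6 cut(0, 0): punch at orig (0,6); cuts so far [(0, 6)]; region rows[0,4) x cols[6,7) = 4x1
Op 7 cut(2, 0): punch at orig (2,6); cuts so far [(0, 6), (2, 6)]; region rows[0,4) x cols[6,7) = 4x1
Unfold 1 (reflect across h@4): 4 holes -> [(0, 6), (2, 6), (5, 6), (7, 6)]
Unfold 2 (reflect across v@7): 8 holes -> [(0, 6), (0, 7), (2, 6), (2, 7), (5, 6), (5, 7), (7, 6), (7, 7)]
Unfold 3 (reflect across h@8): 16 holes -> [(0, 6), (0, 7), (2, 6), (2, 7), (5, 6), (5, 7), (7, 6), (7, 7), (8, 6), (8, 7), (10, 6), (10, 7), (13, 6), (13, 7), (15, 6), (15, 7)]
Unfold 4 (reflect across v@6): 32 holes -> [(0, 4), (0, 5), (0, 6), (0, 7), (2, 4), (2, 5), (2, 6), (2, 7), (5, 4), (5, 5), (5, 6), (5, 7), (7, 4), (7, 5), (7, 6), (7, 7), (8, 4), (8, 5), (8, 6), (8, 7), (10, 4), (10, 5), (10, 6), (10, 7), (13, 4), (13, 5), (13, 6), (13, 7), (15, 4), (15, 5), (15, 6), (15, 7)]
Unfold 5 (reflect across v@4): 64 holes -> [(0, 0), (0, 1), (0, 2), (0, 3), (0, 4), (0, 5), (0, 6), (0, 7), (2, 0), (2, 1), (2, 2), (2, 3), (2, 4), (2, 5), (2, 6), (2, 7), (5, 0), (5, 1), (5, 2), (5, 3), (5, 4), (5, 5), (5, 6), (5, 7), (7, 0), (7, 1), (7, 2), (7, 3), (7, 4), (7, 5), (7, 6), (7, 7), (8, 0), (8, 1), (8, 2), (8, 3), (8, 4), (8, 5), (8, 6), (8, 7), (10, 0), (10, 1), (10, 2), (10, 3), (10, 4), (10, 5), (10, 6), (10, 7), (13, 0), (13, 1), (13, 2), (13, 3), (13, 4), (13, 5), (13, 6), (13, 7), (15, 0), (15, 1), (15, 2), (15, 3), (15, 4), (15, 5), (15, 6), (15, 7)]

Answer: 64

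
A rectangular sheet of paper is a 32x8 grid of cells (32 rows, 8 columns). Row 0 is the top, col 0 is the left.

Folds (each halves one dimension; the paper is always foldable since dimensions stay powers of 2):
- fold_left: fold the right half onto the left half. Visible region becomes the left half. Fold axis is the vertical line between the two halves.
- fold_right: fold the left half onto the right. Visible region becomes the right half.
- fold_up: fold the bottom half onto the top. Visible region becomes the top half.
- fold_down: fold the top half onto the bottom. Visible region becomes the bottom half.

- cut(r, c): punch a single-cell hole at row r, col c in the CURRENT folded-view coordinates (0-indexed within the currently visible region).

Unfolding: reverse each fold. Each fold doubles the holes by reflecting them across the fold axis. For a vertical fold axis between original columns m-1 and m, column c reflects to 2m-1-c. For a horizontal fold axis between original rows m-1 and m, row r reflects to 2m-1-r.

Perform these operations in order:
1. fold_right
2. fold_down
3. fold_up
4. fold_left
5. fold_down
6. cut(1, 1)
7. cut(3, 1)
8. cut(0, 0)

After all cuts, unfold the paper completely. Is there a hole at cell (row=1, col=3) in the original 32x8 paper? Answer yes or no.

Op 1 fold_right: fold axis v@4; visible region now rows[0,32) x cols[4,8) = 32x4
Op 2 fold_down: fold axis h@16; visible region now rows[16,32) x cols[4,8) = 16x4
Op 3 fold_up: fold axis h@24; visible region now rows[16,24) x cols[4,8) = 8x4
Op 4 fold_left: fold axis v@6; visible region now rows[16,24) x cols[4,6) = 8x2
Op 5 fold_down: fold axis h@20; visible region now rows[20,24) x cols[4,6) = 4x2
Op 6 cut(1, 1): punch at orig (21,5); cuts so far [(21, 5)]; region rows[20,24) x cols[4,6) = 4x2
Op 7 cut(3, 1): punch at orig (23,5); cuts so far [(21, 5), (23, 5)]; region rows[20,24) x cols[4,6) = 4x2
Op 8 cut(0, 0): punch at orig (20,4); cuts so far [(20, 4), (21, 5), (23, 5)]; region rows[20,24) x cols[4,6) = 4x2
Unfold 1 (reflect across h@20): 6 holes -> [(16, 5), (18, 5), (19, 4), (20, 4), (21, 5), (23, 5)]
Unfold 2 (reflect across v@6): 12 holes -> [(16, 5), (16, 6), (18, 5), (18, 6), (19, 4), (19, 7), (20, 4), (20, 7), (21, 5), (21, 6), (23, 5), (23, 6)]
Unfold 3 (reflect across h@24): 24 holes -> [(16, 5), (16, 6), (18, 5), (18, 6), (19, 4), (19, 7), (20, 4), (20, 7), (21, 5), (21, 6), (23, 5), (23, 6), (24, 5), (24, 6), (26, 5), (26, 6), (27, 4), (27, 7), (28, 4), (28, 7), (29, 5), (29, 6), (31, 5), (31, 6)]
Unfold 4 (reflect across h@16): 48 holes -> [(0, 5), (0, 6), (2, 5), (2, 6), (3, 4), (3, 7), (4, 4), (4, 7), (5, 5), (5, 6), (7, 5), (7, 6), (8, 5), (8, 6), (10, 5), (10, 6), (11, 4), (11, 7), (12, 4), (12, 7), (13, 5), (13, 6), (15, 5), (15, 6), (16, 5), (16, 6), (18, 5), (18, 6), (19, 4), (19, 7), (20, 4), (20, 7), (21, 5), (21, 6), (23, 5), (23, 6), (24, 5), (24, 6), (26, 5), (26, 6), (27, 4), (27, 7), (28, 4), (28, 7), (29, 5), (29, 6), (31, 5), (31, 6)]
Unfold 5 (reflect across v@4): 96 holes -> [(0, 1), (0, 2), (0, 5), (0, 6), (2, 1), (2, 2), (2, 5), (2, 6), (3, 0), (3, 3), (3, 4), (3, 7), (4, 0), (4, 3), (4, 4), (4, 7), (5, 1), (5, 2), (5, 5), (5, 6), (7, 1), (7, 2), (7, 5), (7, 6), (8, 1), (8, 2), (8, 5), (8, 6), (10, 1), (10, 2), (10, 5), (10, 6), (11, 0), (11, 3), (11, 4), (11, 7), (12, 0), (12, 3), (12, 4), (12, 7), (13, 1), (13, 2), (13, 5), (13, 6), (15, 1), (15, 2), (15, 5), (15, 6), (16, 1), (16, 2), (16, 5), (16, 6), (18, 1), (18, 2), (18, 5), (18, 6), (19, 0), (19, 3), (19, 4), (19, 7), (20, 0), (20, 3), (20, 4), (20, 7), (21, 1), (21, 2), (21, 5), (21, 6), (23, 1), (23, 2), (23, 5), (23, 6), (24, 1), (24, 2), (24, 5), (24, 6), (26, 1), (26, 2), (26, 5), (26, 6), (27, 0), (27, 3), (27, 4), (27, 7), (28, 0), (28, 3), (28, 4), (28, 7), (29, 1), (29, 2), (29, 5), (29, 6), (31, 1), (31, 2), (31, 5), (31, 6)]
Holes: [(0, 1), (0, 2), (0, 5), (0, 6), (2, 1), (2, 2), (2, 5), (2, 6), (3, 0), (3, 3), (3, 4), (3, 7), (4, 0), (4, 3), (4, 4), (4, 7), (5, 1), (5, 2), (5, 5), (5, 6), (7, 1), (7, 2), (7, 5), (7, 6), (8, 1), (8, 2), (8, 5), (8, 6), (10, 1), (10, 2), (10, 5), (10, 6), (11, 0), (11, 3), (11, 4), (11, 7), (12, 0), (12, 3), (12, 4), (12, 7), (13, 1), (13, 2), (13, 5), (13, 6), (15, 1), (15, 2), (15, 5), (15, 6), (16, 1), (16, 2), (16, 5), (16, 6), (18, 1), (18, 2), (18, 5), (18, 6), (19, 0), (19, 3), (19, 4), (19, 7), (20, 0), (20, 3), (20, 4), (20, 7), (21, 1), (21, 2), (21, 5), (21, 6), (23, 1), (23, 2), (23, 5), (23, 6), (24, 1), (24, 2), (24, 5), (24, 6), (26, 1), (26, 2), (26, 5), (26, 6), (27, 0), (27, 3), (27, 4), (27, 7), (28, 0), (28, 3), (28, 4), (28, 7), (29, 1), (29, 2), (29, 5), (29, 6), (31, 1), (31, 2), (31, 5), (31, 6)]

Answer: no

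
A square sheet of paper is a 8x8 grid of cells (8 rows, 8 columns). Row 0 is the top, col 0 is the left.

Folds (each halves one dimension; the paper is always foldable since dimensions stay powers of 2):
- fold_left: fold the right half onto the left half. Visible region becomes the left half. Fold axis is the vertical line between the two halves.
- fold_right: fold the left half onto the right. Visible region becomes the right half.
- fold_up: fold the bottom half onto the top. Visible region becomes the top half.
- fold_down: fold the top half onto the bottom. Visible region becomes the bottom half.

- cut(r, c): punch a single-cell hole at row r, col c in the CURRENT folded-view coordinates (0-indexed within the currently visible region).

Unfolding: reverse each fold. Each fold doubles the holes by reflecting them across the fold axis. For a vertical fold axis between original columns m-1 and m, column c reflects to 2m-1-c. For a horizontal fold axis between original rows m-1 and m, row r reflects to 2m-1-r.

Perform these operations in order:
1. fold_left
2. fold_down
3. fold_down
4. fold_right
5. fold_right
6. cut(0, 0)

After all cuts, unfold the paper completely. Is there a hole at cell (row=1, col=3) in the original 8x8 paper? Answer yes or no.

Answer: yes

Derivation:
Op 1 fold_left: fold axis v@4; visible region now rows[0,8) x cols[0,4) = 8x4
Op 2 fold_down: fold axis h@4; visible region now rows[4,8) x cols[0,4) = 4x4
Op 3 fold_down: fold axis h@6; visible region now rows[6,8) x cols[0,4) = 2x4
Op 4 fold_right: fold axis v@2; visible region now rows[6,8) x cols[2,4) = 2x2
Op 5 fold_right: fold axis v@3; visible region now rows[6,8) x cols[3,4) = 2x1
Op 6 cut(0, 0): punch at orig (6,3); cuts so far [(6, 3)]; region rows[6,8) x cols[3,4) = 2x1
Unfold 1 (reflect across v@3): 2 holes -> [(6, 2), (6, 3)]
Unfold 2 (reflect across v@2): 4 holes -> [(6, 0), (6, 1), (6, 2), (6, 3)]
Unfold 3 (reflect across h@6): 8 holes -> [(5, 0), (5, 1), (5, 2), (5, 3), (6, 0), (6, 1), (6, 2), (6, 3)]
Unfold 4 (reflect across h@4): 16 holes -> [(1, 0), (1, 1), (1, 2), (1, 3), (2, 0), (2, 1), (2, 2), (2, 3), (5, 0), (5, 1), (5, 2), (5, 3), (6, 0), (6, 1), (6, 2), (6, 3)]
Unfold 5 (reflect across v@4): 32 holes -> [(1, 0), (1, 1), (1, 2), (1, 3), (1, 4), (1, 5), (1, 6), (1, 7), (2, 0), (2, 1), (2, 2), (2, 3), (2, 4), (2, 5), (2, 6), (2, 7), (5, 0), (5, 1), (5, 2), (5, 3), (5, 4), (5, 5), (5, 6), (5, 7), (6, 0), (6, 1), (6, 2), (6, 3), (6, 4), (6, 5), (6, 6), (6, 7)]
Holes: [(1, 0), (1, 1), (1, 2), (1, 3), (1, 4), (1, 5), (1, 6), (1, 7), (2, 0), (2, 1), (2, 2), (2, 3), (2, 4), (2, 5), (2, 6), (2, 7), (5, 0), (5, 1), (5, 2), (5, 3), (5, 4), (5, 5), (5, 6), (5, 7), (6, 0), (6, 1), (6, 2), (6, 3), (6, 4), (6, 5), (6, 6), (6, 7)]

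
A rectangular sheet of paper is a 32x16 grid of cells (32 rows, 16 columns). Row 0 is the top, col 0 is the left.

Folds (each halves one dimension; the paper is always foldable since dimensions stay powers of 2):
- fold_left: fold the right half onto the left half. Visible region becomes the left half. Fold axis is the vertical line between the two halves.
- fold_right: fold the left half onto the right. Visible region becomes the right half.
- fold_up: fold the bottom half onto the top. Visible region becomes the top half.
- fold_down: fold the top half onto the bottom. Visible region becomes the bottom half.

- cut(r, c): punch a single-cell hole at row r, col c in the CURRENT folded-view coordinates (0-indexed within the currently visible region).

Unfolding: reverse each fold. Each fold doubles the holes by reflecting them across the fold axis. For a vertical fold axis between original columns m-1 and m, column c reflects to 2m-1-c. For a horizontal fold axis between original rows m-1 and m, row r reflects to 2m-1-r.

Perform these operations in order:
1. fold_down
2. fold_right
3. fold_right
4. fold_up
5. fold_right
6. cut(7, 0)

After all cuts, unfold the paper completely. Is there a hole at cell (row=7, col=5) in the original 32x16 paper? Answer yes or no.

Answer: yes

Derivation:
Op 1 fold_down: fold axis h@16; visible region now rows[16,32) x cols[0,16) = 16x16
Op 2 fold_right: fold axis v@8; visible region now rows[16,32) x cols[8,16) = 16x8
Op 3 fold_right: fold axis v@12; visible region now rows[16,32) x cols[12,16) = 16x4
Op 4 fold_up: fold axis h@24; visible region now rows[16,24) x cols[12,16) = 8x4
Op 5 fold_right: fold axis v@14; visible region now rows[16,24) x cols[14,16) = 8x2
Op 6 cut(7, 0): punch at orig (23,14); cuts so far [(23, 14)]; region rows[16,24) x cols[14,16) = 8x2
Unfold 1 (reflect across v@14): 2 holes -> [(23, 13), (23, 14)]
Unfold 2 (reflect across h@24): 4 holes -> [(23, 13), (23, 14), (24, 13), (24, 14)]
Unfold 3 (reflect across v@12): 8 holes -> [(23, 9), (23, 10), (23, 13), (23, 14), (24, 9), (24, 10), (24, 13), (24, 14)]
Unfold 4 (reflect across v@8): 16 holes -> [(23, 1), (23, 2), (23, 5), (23, 6), (23, 9), (23, 10), (23, 13), (23, 14), (24, 1), (24, 2), (24, 5), (24, 6), (24, 9), (24, 10), (24, 13), (24, 14)]
Unfold 5 (reflect across h@16): 32 holes -> [(7, 1), (7, 2), (7, 5), (7, 6), (7, 9), (7, 10), (7, 13), (7, 14), (8, 1), (8, 2), (8, 5), (8, 6), (8, 9), (8, 10), (8, 13), (8, 14), (23, 1), (23, 2), (23, 5), (23, 6), (23, 9), (23, 10), (23, 13), (23, 14), (24, 1), (24, 2), (24, 5), (24, 6), (24, 9), (24, 10), (24, 13), (24, 14)]
Holes: [(7, 1), (7, 2), (7, 5), (7, 6), (7, 9), (7, 10), (7, 13), (7, 14), (8, 1), (8, 2), (8, 5), (8, 6), (8, 9), (8, 10), (8, 13), (8, 14), (23, 1), (23, 2), (23, 5), (23, 6), (23, 9), (23, 10), (23, 13), (23, 14), (24, 1), (24, 2), (24, 5), (24, 6), (24, 9), (24, 10), (24, 13), (24, 14)]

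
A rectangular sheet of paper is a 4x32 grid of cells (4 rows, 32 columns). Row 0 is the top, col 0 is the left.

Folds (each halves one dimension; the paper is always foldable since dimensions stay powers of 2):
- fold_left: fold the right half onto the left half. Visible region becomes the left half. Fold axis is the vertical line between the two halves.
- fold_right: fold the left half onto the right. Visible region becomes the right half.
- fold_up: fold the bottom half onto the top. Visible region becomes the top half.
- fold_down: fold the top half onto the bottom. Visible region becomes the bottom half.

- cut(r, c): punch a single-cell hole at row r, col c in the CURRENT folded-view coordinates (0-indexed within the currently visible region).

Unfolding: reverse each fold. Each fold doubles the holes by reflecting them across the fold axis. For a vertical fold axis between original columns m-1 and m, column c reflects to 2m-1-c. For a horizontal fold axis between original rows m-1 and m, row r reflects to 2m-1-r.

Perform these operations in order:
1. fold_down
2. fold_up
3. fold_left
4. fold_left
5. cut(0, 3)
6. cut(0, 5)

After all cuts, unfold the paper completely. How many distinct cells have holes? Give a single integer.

Answer: 32

Derivation:
Op 1 fold_down: fold axis h@2; visible region now rows[2,4) x cols[0,32) = 2x32
Op 2 fold_up: fold axis h@3; visible region now rows[2,3) x cols[0,32) = 1x32
Op 3 fold_left: fold axis v@16; visible region now rows[2,3) x cols[0,16) = 1x16
Op 4 fold_left: fold axis v@8; visible region now rows[2,3) x cols[0,8) = 1x8
Op 5 cut(0, 3): punch at orig (2,3); cuts so far [(2, 3)]; region rows[2,3) x cols[0,8) = 1x8
Op 6 cut(0, 5): punch at orig (2,5); cuts so far [(2, 3), (2, 5)]; region rows[2,3) x cols[0,8) = 1x8
Unfold 1 (reflect across v@8): 4 holes -> [(2, 3), (2, 5), (2, 10), (2, 12)]
Unfold 2 (reflect across v@16): 8 holes -> [(2, 3), (2, 5), (2, 10), (2, 12), (2, 19), (2, 21), (2, 26), (2, 28)]
Unfold 3 (reflect across h@3): 16 holes -> [(2, 3), (2, 5), (2, 10), (2, 12), (2, 19), (2, 21), (2, 26), (2, 28), (3, 3), (3, 5), (3, 10), (3, 12), (3, 19), (3, 21), (3, 26), (3, 28)]
Unfold 4 (reflect across h@2): 32 holes -> [(0, 3), (0, 5), (0, 10), (0, 12), (0, 19), (0, 21), (0, 26), (0, 28), (1, 3), (1, 5), (1, 10), (1, 12), (1, 19), (1, 21), (1, 26), (1, 28), (2, 3), (2, 5), (2, 10), (2, 12), (2, 19), (2, 21), (2, 26), (2, 28), (3, 3), (3, 5), (3, 10), (3, 12), (3, 19), (3, 21), (3, 26), (3, 28)]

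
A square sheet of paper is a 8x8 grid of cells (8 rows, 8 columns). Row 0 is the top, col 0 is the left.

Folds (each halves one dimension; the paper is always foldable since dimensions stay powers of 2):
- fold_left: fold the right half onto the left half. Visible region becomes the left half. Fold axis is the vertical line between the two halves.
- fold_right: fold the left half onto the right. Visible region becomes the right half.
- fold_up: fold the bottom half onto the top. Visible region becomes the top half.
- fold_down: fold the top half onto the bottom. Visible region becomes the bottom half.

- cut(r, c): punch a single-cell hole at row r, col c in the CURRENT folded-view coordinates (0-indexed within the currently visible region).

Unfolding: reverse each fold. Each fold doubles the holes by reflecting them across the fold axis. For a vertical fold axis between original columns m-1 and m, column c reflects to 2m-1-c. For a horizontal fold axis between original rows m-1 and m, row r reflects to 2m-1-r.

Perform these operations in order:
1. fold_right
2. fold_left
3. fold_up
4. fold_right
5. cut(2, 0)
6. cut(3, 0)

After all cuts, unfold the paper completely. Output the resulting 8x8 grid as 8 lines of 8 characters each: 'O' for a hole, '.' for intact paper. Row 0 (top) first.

Op 1 fold_right: fold axis v@4; visible region now rows[0,8) x cols[4,8) = 8x4
Op 2 fold_left: fold axis v@6; visible region now rows[0,8) x cols[4,6) = 8x2
Op 3 fold_up: fold axis h@4; visible region now rows[0,4) x cols[4,6) = 4x2
Op 4 fold_right: fold axis v@5; visible region now rows[0,4) x cols[5,6) = 4x1
Op 5 cut(2, 0): punch at orig (2,5); cuts so far [(2, 5)]; region rows[0,4) x cols[5,6) = 4x1
Op 6 cut(3, 0): punch at orig (3,5); cuts so far [(2, 5), (3, 5)]; region rows[0,4) x cols[5,6) = 4x1
Unfold 1 (reflect across v@5): 4 holes -> [(2, 4), (2, 5), (3, 4), (3, 5)]
Unfold 2 (reflect across h@4): 8 holes -> [(2, 4), (2, 5), (3, 4), (3, 5), (4, 4), (4, 5), (5, 4), (5, 5)]
Unfold 3 (reflect across v@6): 16 holes -> [(2, 4), (2, 5), (2, 6), (2, 7), (3, 4), (3, 5), (3, 6), (3, 7), (4, 4), (4, 5), (4, 6), (4, 7), (5, 4), (5, 5), (5, 6), (5, 7)]
Unfold 4 (reflect across v@4): 32 holes -> [(2, 0), (2, 1), (2, 2), (2, 3), (2, 4), (2, 5), (2, 6), (2, 7), (3, 0), (3, 1), (3, 2), (3, 3), (3, 4), (3, 5), (3, 6), (3, 7), (4, 0), (4, 1), (4, 2), (4, 3), (4, 4), (4, 5), (4, 6), (4, 7), (5, 0), (5, 1), (5, 2), (5, 3), (5, 4), (5, 5), (5, 6), (5, 7)]

Answer: ........
........
OOOOOOOO
OOOOOOOO
OOOOOOOO
OOOOOOOO
........
........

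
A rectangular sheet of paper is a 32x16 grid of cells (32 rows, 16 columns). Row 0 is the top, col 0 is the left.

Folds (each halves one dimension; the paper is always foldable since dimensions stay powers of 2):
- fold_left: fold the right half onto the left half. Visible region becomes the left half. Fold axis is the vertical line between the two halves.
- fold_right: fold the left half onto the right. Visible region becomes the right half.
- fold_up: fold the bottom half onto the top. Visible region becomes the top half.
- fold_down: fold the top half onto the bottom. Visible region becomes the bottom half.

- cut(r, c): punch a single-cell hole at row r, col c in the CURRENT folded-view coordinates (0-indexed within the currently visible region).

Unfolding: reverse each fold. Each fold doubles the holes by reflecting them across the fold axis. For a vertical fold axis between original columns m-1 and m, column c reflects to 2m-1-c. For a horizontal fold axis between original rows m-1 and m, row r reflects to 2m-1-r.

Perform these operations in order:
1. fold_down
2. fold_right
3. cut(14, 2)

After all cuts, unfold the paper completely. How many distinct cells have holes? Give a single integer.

Op 1 fold_down: fold axis h@16; visible region now rows[16,32) x cols[0,16) = 16x16
Op 2 fold_right: fold axis v@8; visible region now rows[16,32) x cols[8,16) = 16x8
Op 3 cut(14, 2): punch at orig (30,10); cuts so far [(30, 10)]; region rows[16,32) x cols[8,16) = 16x8
Unfold 1 (reflect across v@8): 2 holes -> [(30, 5), (30, 10)]
Unfold 2 (reflect across h@16): 4 holes -> [(1, 5), (1, 10), (30, 5), (30, 10)]

Answer: 4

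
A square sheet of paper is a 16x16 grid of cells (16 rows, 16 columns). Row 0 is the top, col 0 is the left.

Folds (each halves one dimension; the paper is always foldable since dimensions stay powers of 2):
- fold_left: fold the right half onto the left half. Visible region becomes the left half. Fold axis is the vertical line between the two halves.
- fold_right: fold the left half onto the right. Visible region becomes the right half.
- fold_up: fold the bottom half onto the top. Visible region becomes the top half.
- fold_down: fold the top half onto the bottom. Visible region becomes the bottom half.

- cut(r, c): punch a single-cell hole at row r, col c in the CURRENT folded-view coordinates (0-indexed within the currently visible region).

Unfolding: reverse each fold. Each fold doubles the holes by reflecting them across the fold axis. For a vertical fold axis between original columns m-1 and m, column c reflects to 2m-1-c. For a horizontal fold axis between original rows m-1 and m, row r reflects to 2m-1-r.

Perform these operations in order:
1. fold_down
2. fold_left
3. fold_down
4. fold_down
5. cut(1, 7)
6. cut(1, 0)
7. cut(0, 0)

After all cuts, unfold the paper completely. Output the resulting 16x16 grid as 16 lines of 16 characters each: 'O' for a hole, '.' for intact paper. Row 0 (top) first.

Op 1 fold_down: fold axis h@8; visible region now rows[8,16) x cols[0,16) = 8x16
Op 2 fold_left: fold axis v@8; visible region now rows[8,16) x cols[0,8) = 8x8
Op 3 fold_down: fold axis h@12; visible region now rows[12,16) x cols[0,8) = 4x8
Op 4 fold_down: fold axis h@14; visible region now rows[14,16) x cols[0,8) = 2x8
Op 5 cut(1, 7): punch at orig (15,7); cuts so far [(15, 7)]; region rows[14,16) x cols[0,8) = 2x8
Op 6 cut(1, 0): punch at orig (15,0); cuts so far [(15, 0), (15, 7)]; region rows[14,16) x cols[0,8) = 2x8
Op 7 cut(0, 0): punch at orig (14,0); cuts so far [(14, 0), (15, 0), (15, 7)]; region rows[14,16) x cols[0,8) = 2x8
Unfold 1 (reflect across h@14): 6 holes -> [(12, 0), (12, 7), (13, 0), (14, 0), (15, 0), (15, 7)]
Unfold 2 (reflect across h@12): 12 holes -> [(8, 0), (8, 7), (9, 0), (10, 0), (11, 0), (11, 7), (12, 0), (12, 7), (13, 0), (14, 0), (15, 0), (15, 7)]
Unfold 3 (reflect across v@8): 24 holes -> [(8, 0), (8, 7), (8, 8), (8, 15), (9, 0), (9, 15), (10, 0), (10, 15), (11, 0), (11, 7), (11, 8), (11, 15), (12, 0), (12, 7), (12, 8), (12, 15), (13, 0), (13, 15), (14, 0), (14, 15), (15, 0), (15, 7), (15, 8), (15, 15)]
Unfold 4 (reflect across h@8): 48 holes -> [(0, 0), (0, 7), (0, 8), (0, 15), (1, 0), (1, 15), (2, 0), (2, 15), (3, 0), (3, 7), (3, 8), (3, 15), (4, 0), (4, 7), (4, 8), (4, 15), (5, 0), (5, 15), (6, 0), (6, 15), (7, 0), (7, 7), (7, 8), (7, 15), (8, 0), (8, 7), (8, 8), (8, 15), (9, 0), (9, 15), (10, 0), (10, 15), (11, 0), (11, 7), (11, 8), (11, 15), (12, 0), (12, 7), (12, 8), (12, 15), (13, 0), (13, 15), (14, 0), (14, 15), (15, 0), (15, 7), (15, 8), (15, 15)]

Answer: O......OO......O
O..............O
O..............O
O......OO......O
O......OO......O
O..............O
O..............O
O......OO......O
O......OO......O
O..............O
O..............O
O......OO......O
O......OO......O
O..............O
O..............O
O......OO......O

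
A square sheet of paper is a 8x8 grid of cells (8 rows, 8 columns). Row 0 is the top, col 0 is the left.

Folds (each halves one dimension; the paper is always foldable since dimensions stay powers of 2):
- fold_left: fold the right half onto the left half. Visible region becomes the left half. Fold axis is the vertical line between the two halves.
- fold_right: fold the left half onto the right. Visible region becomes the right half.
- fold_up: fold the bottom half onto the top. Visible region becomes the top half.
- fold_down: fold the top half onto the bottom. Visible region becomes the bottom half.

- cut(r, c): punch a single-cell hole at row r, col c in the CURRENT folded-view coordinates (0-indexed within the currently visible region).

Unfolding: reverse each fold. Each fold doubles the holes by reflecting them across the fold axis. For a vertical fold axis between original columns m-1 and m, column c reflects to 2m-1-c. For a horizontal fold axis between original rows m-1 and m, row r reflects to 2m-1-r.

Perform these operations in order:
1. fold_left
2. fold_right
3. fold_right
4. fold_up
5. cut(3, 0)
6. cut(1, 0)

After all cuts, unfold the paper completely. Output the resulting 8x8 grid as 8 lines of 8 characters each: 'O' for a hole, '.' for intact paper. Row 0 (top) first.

Answer: ........
OOOOOOOO
........
OOOOOOOO
OOOOOOOO
........
OOOOOOOO
........

Derivation:
Op 1 fold_left: fold axis v@4; visible region now rows[0,8) x cols[0,4) = 8x4
Op 2 fold_right: fold axis v@2; visible region now rows[0,8) x cols[2,4) = 8x2
Op 3 fold_right: fold axis v@3; visible region now rows[0,8) x cols[3,4) = 8x1
Op 4 fold_up: fold axis h@4; visible region now rows[0,4) x cols[3,4) = 4x1
Op 5 cut(3, 0): punch at orig (3,3); cuts so far [(3, 3)]; region rows[0,4) x cols[3,4) = 4x1
Op 6 cut(1, 0): punch at orig (1,3); cuts so far [(1, 3), (3, 3)]; region rows[0,4) x cols[3,4) = 4x1
Unfold 1 (reflect across h@4): 4 holes -> [(1, 3), (3, 3), (4, 3), (6, 3)]
Unfold 2 (reflect across v@3): 8 holes -> [(1, 2), (1, 3), (3, 2), (3, 3), (4, 2), (4, 3), (6, 2), (6, 3)]
Unfold 3 (reflect across v@2): 16 holes -> [(1, 0), (1, 1), (1, 2), (1, 3), (3, 0), (3, 1), (3, 2), (3, 3), (4, 0), (4, 1), (4, 2), (4, 3), (6, 0), (6, 1), (6, 2), (6, 3)]
Unfold 4 (reflect across v@4): 32 holes -> [(1, 0), (1, 1), (1, 2), (1, 3), (1, 4), (1, 5), (1, 6), (1, 7), (3, 0), (3, 1), (3, 2), (3, 3), (3, 4), (3, 5), (3, 6), (3, 7), (4, 0), (4, 1), (4, 2), (4, 3), (4, 4), (4, 5), (4, 6), (4, 7), (6, 0), (6, 1), (6, 2), (6, 3), (6, 4), (6, 5), (6, 6), (6, 7)]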